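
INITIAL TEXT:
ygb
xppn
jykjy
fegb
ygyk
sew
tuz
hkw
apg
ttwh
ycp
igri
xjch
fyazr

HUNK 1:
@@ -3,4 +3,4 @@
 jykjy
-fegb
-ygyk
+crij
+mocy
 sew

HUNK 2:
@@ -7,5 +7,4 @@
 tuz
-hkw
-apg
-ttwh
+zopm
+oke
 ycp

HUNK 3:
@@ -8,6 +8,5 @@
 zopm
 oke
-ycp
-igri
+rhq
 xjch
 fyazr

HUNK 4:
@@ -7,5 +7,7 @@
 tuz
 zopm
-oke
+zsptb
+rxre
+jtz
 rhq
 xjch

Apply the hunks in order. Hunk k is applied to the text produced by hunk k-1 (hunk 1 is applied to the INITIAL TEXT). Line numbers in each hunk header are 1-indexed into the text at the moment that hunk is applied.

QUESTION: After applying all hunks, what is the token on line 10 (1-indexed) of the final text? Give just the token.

Answer: rxre

Derivation:
Hunk 1: at line 3 remove [fegb,ygyk] add [crij,mocy] -> 14 lines: ygb xppn jykjy crij mocy sew tuz hkw apg ttwh ycp igri xjch fyazr
Hunk 2: at line 7 remove [hkw,apg,ttwh] add [zopm,oke] -> 13 lines: ygb xppn jykjy crij mocy sew tuz zopm oke ycp igri xjch fyazr
Hunk 3: at line 8 remove [ycp,igri] add [rhq] -> 12 lines: ygb xppn jykjy crij mocy sew tuz zopm oke rhq xjch fyazr
Hunk 4: at line 7 remove [oke] add [zsptb,rxre,jtz] -> 14 lines: ygb xppn jykjy crij mocy sew tuz zopm zsptb rxre jtz rhq xjch fyazr
Final line 10: rxre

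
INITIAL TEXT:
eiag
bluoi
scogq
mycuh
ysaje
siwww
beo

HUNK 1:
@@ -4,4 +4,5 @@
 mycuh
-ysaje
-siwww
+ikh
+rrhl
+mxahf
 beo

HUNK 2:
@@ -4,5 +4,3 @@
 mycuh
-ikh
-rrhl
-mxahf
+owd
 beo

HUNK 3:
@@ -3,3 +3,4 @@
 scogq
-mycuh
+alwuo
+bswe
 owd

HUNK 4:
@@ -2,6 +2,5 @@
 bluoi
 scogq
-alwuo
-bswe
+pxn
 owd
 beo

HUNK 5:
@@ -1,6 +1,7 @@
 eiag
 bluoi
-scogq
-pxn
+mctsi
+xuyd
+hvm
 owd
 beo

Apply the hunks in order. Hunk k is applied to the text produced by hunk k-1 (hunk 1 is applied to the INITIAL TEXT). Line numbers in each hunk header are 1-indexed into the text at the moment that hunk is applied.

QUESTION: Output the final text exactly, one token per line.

Hunk 1: at line 4 remove [ysaje,siwww] add [ikh,rrhl,mxahf] -> 8 lines: eiag bluoi scogq mycuh ikh rrhl mxahf beo
Hunk 2: at line 4 remove [ikh,rrhl,mxahf] add [owd] -> 6 lines: eiag bluoi scogq mycuh owd beo
Hunk 3: at line 3 remove [mycuh] add [alwuo,bswe] -> 7 lines: eiag bluoi scogq alwuo bswe owd beo
Hunk 4: at line 2 remove [alwuo,bswe] add [pxn] -> 6 lines: eiag bluoi scogq pxn owd beo
Hunk 5: at line 1 remove [scogq,pxn] add [mctsi,xuyd,hvm] -> 7 lines: eiag bluoi mctsi xuyd hvm owd beo

Answer: eiag
bluoi
mctsi
xuyd
hvm
owd
beo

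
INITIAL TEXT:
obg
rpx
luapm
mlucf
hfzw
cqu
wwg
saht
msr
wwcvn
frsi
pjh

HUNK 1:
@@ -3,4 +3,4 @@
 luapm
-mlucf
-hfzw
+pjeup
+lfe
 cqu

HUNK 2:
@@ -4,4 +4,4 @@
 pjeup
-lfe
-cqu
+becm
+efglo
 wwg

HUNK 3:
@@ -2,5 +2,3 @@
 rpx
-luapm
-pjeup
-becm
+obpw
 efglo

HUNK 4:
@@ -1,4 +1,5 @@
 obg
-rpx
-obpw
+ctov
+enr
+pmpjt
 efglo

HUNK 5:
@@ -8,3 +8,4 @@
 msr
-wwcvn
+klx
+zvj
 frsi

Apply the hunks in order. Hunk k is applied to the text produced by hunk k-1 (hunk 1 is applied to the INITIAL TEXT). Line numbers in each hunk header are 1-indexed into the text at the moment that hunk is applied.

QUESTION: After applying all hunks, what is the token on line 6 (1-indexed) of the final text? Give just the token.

Answer: wwg

Derivation:
Hunk 1: at line 3 remove [mlucf,hfzw] add [pjeup,lfe] -> 12 lines: obg rpx luapm pjeup lfe cqu wwg saht msr wwcvn frsi pjh
Hunk 2: at line 4 remove [lfe,cqu] add [becm,efglo] -> 12 lines: obg rpx luapm pjeup becm efglo wwg saht msr wwcvn frsi pjh
Hunk 3: at line 2 remove [luapm,pjeup,becm] add [obpw] -> 10 lines: obg rpx obpw efglo wwg saht msr wwcvn frsi pjh
Hunk 4: at line 1 remove [rpx,obpw] add [ctov,enr,pmpjt] -> 11 lines: obg ctov enr pmpjt efglo wwg saht msr wwcvn frsi pjh
Hunk 5: at line 8 remove [wwcvn] add [klx,zvj] -> 12 lines: obg ctov enr pmpjt efglo wwg saht msr klx zvj frsi pjh
Final line 6: wwg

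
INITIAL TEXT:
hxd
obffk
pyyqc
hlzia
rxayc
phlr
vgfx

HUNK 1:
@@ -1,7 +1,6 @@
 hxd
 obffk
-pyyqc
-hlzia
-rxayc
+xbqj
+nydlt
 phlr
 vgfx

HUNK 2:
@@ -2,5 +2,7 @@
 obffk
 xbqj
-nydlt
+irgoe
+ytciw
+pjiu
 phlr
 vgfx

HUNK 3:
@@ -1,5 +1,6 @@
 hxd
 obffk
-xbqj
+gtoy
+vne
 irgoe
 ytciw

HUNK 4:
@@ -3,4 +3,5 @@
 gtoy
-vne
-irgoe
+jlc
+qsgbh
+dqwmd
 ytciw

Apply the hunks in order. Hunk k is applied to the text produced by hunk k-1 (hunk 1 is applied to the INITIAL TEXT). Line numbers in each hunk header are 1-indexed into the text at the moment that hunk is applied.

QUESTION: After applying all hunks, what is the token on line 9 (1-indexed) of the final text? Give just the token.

Answer: phlr

Derivation:
Hunk 1: at line 1 remove [pyyqc,hlzia,rxayc] add [xbqj,nydlt] -> 6 lines: hxd obffk xbqj nydlt phlr vgfx
Hunk 2: at line 2 remove [nydlt] add [irgoe,ytciw,pjiu] -> 8 lines: hxd obffk xbqj irgoe ytciw pjiu phlr vgfx
Hunk 3: at line 1 remove [xbqj] add [gtoy,vne] -> 9 lines: hxd obffk gtoy vne irgoe ytciw pjiu phlr vgfx
Hunk 4: at line 3 remove [vne,irgoe] add [jlc,qsgbh,dqwmd] -> 10 lines: hxd obffk gtoy jlc qsgbh dqwmd ytciw pjiu phlr vgfx
Final line 9: phlr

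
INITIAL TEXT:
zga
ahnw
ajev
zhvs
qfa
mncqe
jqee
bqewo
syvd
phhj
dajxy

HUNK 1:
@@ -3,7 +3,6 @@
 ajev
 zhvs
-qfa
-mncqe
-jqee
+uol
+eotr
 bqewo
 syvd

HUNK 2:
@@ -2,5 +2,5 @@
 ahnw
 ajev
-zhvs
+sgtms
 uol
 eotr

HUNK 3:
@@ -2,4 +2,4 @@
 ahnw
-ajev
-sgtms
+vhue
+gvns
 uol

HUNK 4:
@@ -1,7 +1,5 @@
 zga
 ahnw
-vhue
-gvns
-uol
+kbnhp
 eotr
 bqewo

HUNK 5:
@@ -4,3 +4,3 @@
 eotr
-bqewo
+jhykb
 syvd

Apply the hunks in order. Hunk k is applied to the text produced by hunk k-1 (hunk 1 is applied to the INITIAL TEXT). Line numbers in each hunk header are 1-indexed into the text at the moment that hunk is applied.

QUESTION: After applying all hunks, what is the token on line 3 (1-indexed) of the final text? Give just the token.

Hunk 1: at line 3 remove [qfa,mncqe,jqee] add [uol,eotr] -> 10 lines: zga ahnw ajev zhvs uol eotr bqewo syvd phhj dajxy
Hunk 2: at line 2 remove [zhvs] add [sgtms] -> 10 lines: zga ahnw ajev sgtms uol eotr bqewo syvd phhj dajxy
Hunk 3: at line 2 remove [ajev,sgtms] add [vhue,gvns] -> 10 lines: zga ahnw vhue gvns uol eotr bqewo syvd phhj dajxy
Hunk 4: at line 1 remove [vhue,gvns,uol] add [kbnhp] -> 8 lines: zga ahnw kbnhp eotr bqewo syvd phhj dajxy
Hunk 5: at line 4 remove [bqewo] add [jhykb] -> 8 lines: zga ahnw kbnhp eotr jhykb syvd phhj dajxy
Final line 3: kbnhp

Answer: kbnhp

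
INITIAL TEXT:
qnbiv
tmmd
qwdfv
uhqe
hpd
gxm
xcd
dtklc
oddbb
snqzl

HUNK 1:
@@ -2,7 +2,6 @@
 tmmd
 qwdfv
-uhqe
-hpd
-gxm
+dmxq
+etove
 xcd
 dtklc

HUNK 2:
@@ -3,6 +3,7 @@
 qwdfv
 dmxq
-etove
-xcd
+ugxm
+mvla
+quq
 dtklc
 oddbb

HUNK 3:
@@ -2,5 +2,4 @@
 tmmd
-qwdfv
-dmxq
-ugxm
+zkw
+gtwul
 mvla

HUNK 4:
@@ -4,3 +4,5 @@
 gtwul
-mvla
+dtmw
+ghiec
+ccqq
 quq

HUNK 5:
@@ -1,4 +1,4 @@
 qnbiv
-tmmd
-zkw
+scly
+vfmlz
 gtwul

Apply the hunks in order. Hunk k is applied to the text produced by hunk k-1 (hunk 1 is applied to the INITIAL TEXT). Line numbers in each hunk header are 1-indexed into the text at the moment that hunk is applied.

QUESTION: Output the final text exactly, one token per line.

Answer: qnbiv
scly
vfmlz
gtwul
dtmw
ghiec
ccqq
quq
dtklc
oddbb
snqzl

Derivation:
Hunk 1: at line 2 remove [uhqe,hpd,gxm] add [dmxq,etove] -> 9 lines: qnbiv tmmd qwdfv dmxq etove xcd dtklc oddbb snqzl
Hunk 2: at line 3 remove [etove,xcd] add [ugxm,mvla,quq] -> 10 lines: qnbiv tmmd qwdfv dmxq ugxm mvla quq dtklc oddbb snqzl
Hunk 3: at line 2 remove [qwdfv,dmxq,ugxm] add [zkw,gtwul] -> 9 lines: qnbiv tmmd zkw gtwul mvla quq dtklc oddbb snqzl
Hunk 4: at line 4 remove [mvla] add [dtmw,ghiec,ccqq] -> 11 lines: qnbiv tmmd zkw gtwul dtmw ghiec ccqq quq dtklc oddbb snqzl
Hunk 5: at line 1 remove [tmmd,zkw] add [scly,vfmlz] -> 11 lines: qnbiv scly vfmlz gtwul dtmw ghiec ccqq quq dtklc oddbb snqzl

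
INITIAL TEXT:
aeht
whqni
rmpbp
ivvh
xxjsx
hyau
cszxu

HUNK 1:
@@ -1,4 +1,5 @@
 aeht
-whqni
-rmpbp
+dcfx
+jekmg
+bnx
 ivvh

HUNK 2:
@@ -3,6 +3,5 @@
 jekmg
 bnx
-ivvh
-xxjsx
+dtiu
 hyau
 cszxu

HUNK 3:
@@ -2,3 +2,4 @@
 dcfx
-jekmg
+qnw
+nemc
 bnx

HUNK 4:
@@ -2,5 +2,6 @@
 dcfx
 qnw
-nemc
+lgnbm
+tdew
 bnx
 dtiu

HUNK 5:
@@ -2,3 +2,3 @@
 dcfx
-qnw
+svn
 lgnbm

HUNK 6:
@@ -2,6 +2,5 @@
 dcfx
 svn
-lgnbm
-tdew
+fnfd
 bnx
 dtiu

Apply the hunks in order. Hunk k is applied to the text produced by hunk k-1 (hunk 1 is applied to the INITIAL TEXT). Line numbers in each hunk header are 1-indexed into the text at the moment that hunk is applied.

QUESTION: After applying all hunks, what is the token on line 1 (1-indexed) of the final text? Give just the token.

Hunk 1: at line 1 remove [whqni,rmpbp] add [dcfx,jekmg,bnx] -> 8 lines: aeht dcfx jekmg bnx ivvh xxjsx hyau cszxu
Hunk 2: at line 3 remove [ivvh,xxjsx] add [dtiu] -> 7 lines: aeht dcfx jekmg bnx dtiu hyau cszxu
Hunk 3: at line 2 remove [jekmg] add [qnw,nemc] -> 8 lines: aeht dcfx qnw nemc bnx dtiu hyau cszxu
Hunk 4: at line 2 remove [nemc] add [lgnbm,tdew] -> 9 lines: aeht dcfx qnw lgnbm tdew bnx dtiu hyau cszxu
Hunk 5: at line 2 remove [qnw] add [svn] -> 9 lines: aeht dcfx svn lgnbm tdew bnx dtiu hyau cszxu
Hunk 6: at line 2 remove [lgnbm,tdew] add [fnfd] -> 8 lines: aeht dcfx svn fnfd bnx dtiu hyau cszxu
Final line 1: aeht

Answer: aeht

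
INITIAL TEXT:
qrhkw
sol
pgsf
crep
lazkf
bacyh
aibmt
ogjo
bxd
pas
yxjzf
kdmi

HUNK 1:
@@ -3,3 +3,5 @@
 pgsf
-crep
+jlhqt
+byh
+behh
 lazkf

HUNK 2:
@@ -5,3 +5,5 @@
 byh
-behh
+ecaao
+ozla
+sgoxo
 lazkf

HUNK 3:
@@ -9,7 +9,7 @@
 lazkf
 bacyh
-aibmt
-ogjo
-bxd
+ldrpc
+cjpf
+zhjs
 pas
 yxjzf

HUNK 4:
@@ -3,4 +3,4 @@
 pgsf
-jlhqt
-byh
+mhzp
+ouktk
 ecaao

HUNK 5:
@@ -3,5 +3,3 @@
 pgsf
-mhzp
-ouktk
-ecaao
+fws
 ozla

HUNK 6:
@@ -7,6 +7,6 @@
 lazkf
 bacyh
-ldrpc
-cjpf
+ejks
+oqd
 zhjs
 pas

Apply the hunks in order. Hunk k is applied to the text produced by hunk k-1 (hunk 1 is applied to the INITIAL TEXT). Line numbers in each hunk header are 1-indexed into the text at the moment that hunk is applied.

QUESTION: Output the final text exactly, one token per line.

Answer: qrhkw
sol
pgsf
fws
ozla
sgoxo
lazkf
bacyh
ejks
oqd
zhjs
pas
yxjzf
kdmi

Derivation:
Hunk 1: at line 3 remove [crep] add [jlhqt,byh,behh] -> 14 lines: qrhkw sol pgsf jlhqt byh behh lazkf bacyh aibmt ogjo bxd pas yxjzf kdmi
Hunk 2: at line 5 remove [behh] add [ecaao,ozla,sgoxo] -> 16 lines: qrhkw sol pgsf jlhqt byh ecaao ozla sgoxo lazkf bacyh aibmt ogjo bxd pas yxjzf kdmi
Hunk 3: at line 9 remove [aibmt,ogjo,bxd] add [ldrpc,cjpf,zhjs] -> 16 lines: qrhkw sol pgsf jlhqt byh ecaao ozla sgoxo lazkf bacyh ldrpc cjpf zhjs pas yxjzf kdmi
Hunk 4: at line 3 remove [jlhqt,byh] add [mhzp,ouktk] -> 16 lines: qrhkw sol pgsf mhzp ouktk ecaao ozla sgoxo lazkf bacyh ldrpc cjpf zhjs pas yxjzf kdmi
Hunk 5: at line 3 remove [mhzp,ouktk,ecaao] add [fws] -> 14 lines: qrhkw sol pgsf fws ozla sgoxo lazkf bacyh ldrpc cjpf zhjs pas yxjzf kdmi
Hunk 6: at line 7 remove [ldrpc,cjpf] add [ejks,oqd] -> 14 lines: qrhkw sol pgsf fws ozla sgoxo lazkf bacyh ejks oqd zhjs pas yxjzf kdmi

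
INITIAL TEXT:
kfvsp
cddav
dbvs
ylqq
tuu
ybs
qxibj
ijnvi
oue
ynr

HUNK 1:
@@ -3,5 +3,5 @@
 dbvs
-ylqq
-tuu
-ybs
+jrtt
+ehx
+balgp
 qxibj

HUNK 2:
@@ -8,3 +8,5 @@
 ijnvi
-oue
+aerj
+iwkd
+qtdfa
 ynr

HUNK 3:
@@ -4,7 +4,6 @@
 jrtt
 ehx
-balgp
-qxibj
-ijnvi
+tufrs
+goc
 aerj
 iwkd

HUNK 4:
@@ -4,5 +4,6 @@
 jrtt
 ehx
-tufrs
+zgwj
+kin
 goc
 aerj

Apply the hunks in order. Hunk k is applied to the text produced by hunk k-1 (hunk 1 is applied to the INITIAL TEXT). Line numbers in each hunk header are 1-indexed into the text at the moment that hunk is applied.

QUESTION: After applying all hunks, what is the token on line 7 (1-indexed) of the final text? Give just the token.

Answer: kin

Derivation:
Hunk 1: at line 3 remove [ylqq,tuu,ybs] add [jrtt,ehx,balgp] -> 10 lines: kfvsp cddav dbvs jrtt ehx balgp qxibj ijnvi oue ynr
Hunk 2: at line 8 remove [oue] add [aerj,iwkd,qtdfa] -> 12 lines: kfvsp cddav dbvs jrtt ehx balgp qxibj ijnvi aerj iwkd qtdfa ynr
Hunk 3: at line 4 remove [balgp,qxibj,ijnvi] add [tufrs,goc] -> 11 lines: kfvsp cddav dbvs jrtt ehx tufrs goc aerj iwkd qtdfa ynr
Hunk 4: at line 4 remove [tufrs] add [zgwj,kin] -> 12 lines: kfvsp cddav dbvs jrtt ehx zgwj kin goc aerj iwkd qtdfa ynr
Final line 7: kin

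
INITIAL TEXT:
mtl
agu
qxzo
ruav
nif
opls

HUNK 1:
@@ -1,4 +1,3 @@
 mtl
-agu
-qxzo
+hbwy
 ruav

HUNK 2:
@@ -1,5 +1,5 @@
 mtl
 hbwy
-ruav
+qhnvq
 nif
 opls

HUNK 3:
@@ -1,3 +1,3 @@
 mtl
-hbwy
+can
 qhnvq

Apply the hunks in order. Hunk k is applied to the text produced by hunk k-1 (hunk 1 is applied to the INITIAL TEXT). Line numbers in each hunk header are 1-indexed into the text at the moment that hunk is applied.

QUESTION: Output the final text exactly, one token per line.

Answer: mtl
can
qhnvq
nif
opls

Derivation:
Hunk 1: at line 1 remove [agu,qxzo] add [hbwy] -> 5 lines: mtl hbwy ruav nif opls
Hunk 2: at line 1 remove [ruav] add [qhnvq] -> 5 lines: mtl hbwy qhnvq nif opls
Hunk 3: at line 1 remove [hbwy] add [can] -> 5 lines: mtl can qhnvq nif opls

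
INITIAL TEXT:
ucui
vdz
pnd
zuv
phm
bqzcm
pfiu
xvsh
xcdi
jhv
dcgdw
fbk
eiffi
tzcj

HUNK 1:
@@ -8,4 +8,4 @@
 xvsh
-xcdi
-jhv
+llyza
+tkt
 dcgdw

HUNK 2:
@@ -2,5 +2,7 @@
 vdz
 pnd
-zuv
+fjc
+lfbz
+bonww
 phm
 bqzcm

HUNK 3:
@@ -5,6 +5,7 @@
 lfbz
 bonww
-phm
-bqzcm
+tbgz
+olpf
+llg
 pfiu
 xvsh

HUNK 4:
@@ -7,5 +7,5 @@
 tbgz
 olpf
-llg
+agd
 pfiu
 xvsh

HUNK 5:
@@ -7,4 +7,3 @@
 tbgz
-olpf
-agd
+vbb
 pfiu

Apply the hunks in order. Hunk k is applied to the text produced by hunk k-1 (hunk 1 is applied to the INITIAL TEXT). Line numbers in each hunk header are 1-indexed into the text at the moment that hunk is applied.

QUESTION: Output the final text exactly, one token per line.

Hunk 1: at line 8 remove [xcdi,jhv] add [llyza,tkt] -> 14 lines: ucui vdz pnd zuv phm bqzcm pfiu xvsh llyza tkt dcgdw fbk eiffi tzcj
Hunk 2: at line 2 remove [zuv] add [fjc,lfbz,bonww] -> 16 lines: ucui vdz pnd fjc lfbz bonww phm bqzcm pfiu xvsh llyza tkt dcgdw fbk eiffi tzcj
Hunk 3: at line 5 remove [phm,bqzcm] add [tbgz,olpf,llg] -> 17 lines: ucui vdz pnd fjc lfbz bonww tbgz olpf llg pfiu xvsh llyza tkt dcgdw fbk eiffi tzcj
Hunk 4: at line 7 remove [llg] add [agd] -> 17 lines: ucui vdz pnd fjc lfbz bonww tbgz olpf agd pfiu xvsh llyza tkt dcgdw fbk eiffi tzcj
Hunk 5: at line 7 remove [olpf,agd] add [vbb] -> 16 lines: ucui vdz pnd fjc lfbz bonww tbgz vbb pfiu xvsh llyza tkt dcgdw fbk eiffi tzcj

Answer: ucui
vdz
pnd
fjc
lfbz
bonww
tbgz
vbb
pfiu
xvsh
llyza
tkt
dcgdw
fbk
eiffi
tzcj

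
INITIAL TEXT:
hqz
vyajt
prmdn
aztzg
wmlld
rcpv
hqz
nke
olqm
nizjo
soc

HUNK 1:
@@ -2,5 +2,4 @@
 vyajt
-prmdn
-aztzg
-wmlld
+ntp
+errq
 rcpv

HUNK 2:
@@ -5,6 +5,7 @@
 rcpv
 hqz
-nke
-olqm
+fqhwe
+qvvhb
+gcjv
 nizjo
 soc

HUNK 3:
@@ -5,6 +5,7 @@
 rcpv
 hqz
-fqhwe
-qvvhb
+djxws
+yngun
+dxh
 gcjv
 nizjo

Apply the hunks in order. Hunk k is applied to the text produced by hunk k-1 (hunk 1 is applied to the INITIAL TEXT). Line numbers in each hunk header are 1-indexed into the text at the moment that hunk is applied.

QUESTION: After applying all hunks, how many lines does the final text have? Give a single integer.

Answer: 12

Derivation:
Hunk 1: at line 2 remove [prmdn,aztzg,wmlld] add [ntp,errq] -> 10 lines: hqz vyajt ntp errq rcpv hqz nke olqm nizjo soc
Hunk 2: at line 5 remove [nke,olqm] add [fqhwe,qvvhb,gcjv] -> 11 lines: hqz vyajt ntp errq rcpv hqz fqhwe qvvhb gcjv nizjo soc
Hunk 3: at line 5 remove [fqhwe,qvvhb] add [djxws,yngun,dxh] -> 12 lines: hqz vyajt ntp errq rcpv hqz djxws yngun dxh gcjv nizjo soc
Final line count: 12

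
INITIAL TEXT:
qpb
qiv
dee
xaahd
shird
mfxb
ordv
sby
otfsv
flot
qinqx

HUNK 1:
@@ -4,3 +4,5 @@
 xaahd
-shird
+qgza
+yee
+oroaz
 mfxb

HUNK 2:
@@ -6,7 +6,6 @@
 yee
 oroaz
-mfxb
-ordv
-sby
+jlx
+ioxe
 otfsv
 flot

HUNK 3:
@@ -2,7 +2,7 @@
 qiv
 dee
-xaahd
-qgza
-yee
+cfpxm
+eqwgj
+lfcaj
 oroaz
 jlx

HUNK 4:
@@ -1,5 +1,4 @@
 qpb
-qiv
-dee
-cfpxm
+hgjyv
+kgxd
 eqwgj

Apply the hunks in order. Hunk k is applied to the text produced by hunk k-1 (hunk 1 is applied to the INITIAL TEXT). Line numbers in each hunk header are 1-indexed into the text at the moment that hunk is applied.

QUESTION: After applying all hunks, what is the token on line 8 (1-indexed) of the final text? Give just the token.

Hunk 1: at line 4 remove [shird] add [qgza,yee,oroaz] -> 13 lines: qpb qiv dee xaahd qgza yee oroaz mfxb ordv sby otfsv flot qinqx
Hunk 2: at line 6 remove [mfxb,ordv,sby] add [jlx,ioxe] -> 12 lines: qpb qiv dee xaahd qgza yee oroaz jlx ioxe otfsv flot qinqx
Hunk 3: at line 2 remove [xaahd,qgza,yee] add [cfpxm,eqwgj,lfcaj] -> 12 lines: qpb qiv dee cfpxm eqwgj lfcaj oroaz jlx ioxe otfsv flot qinqx
Hunk 4: at line 1 remove [qiv,dee,cfpxm] add [hgjyv,kgxd] -> 11 lines: qpb hgjyv kgxd eqwgj lfcaj oroaz jlx ioxe otfsv flot qinqx
Final line 8: ioxe

Answer: ioxe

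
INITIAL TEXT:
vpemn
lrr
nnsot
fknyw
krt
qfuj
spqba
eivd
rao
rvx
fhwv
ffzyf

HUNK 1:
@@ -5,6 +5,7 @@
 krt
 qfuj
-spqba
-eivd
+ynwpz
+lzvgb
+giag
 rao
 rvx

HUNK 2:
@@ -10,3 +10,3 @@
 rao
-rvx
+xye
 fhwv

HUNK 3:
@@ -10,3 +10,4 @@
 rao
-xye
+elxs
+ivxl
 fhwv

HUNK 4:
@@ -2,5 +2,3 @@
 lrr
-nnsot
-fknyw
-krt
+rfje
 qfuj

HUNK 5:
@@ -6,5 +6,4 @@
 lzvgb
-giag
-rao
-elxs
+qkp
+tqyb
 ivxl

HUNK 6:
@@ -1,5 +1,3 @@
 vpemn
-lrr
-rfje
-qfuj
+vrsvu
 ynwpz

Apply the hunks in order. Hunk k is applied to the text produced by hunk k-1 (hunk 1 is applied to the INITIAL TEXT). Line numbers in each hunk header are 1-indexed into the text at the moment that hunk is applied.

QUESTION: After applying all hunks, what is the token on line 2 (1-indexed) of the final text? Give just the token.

Hunk 1: at line 5 remove [spqba,eivd] add [ynwpz,lzvgb,giag] -> 13 lines: vpemn lrr nnsot fknyw krt qfuj ynwpz lzvgb giag rao rvx fhwv ffzyf
Hunk 2: at line 10 remove [rvx] add [xye] -> 13 lines: vpemn lrr nnsot fknyw krt qfuj ynwpz lzvgb giag rao xye fhwv ffzyf
Hunk 3: at line 10 remove [xye] add [elxs,ivxl] -> 14 lines: vpemn lrr nnsot fknyw krt qfuj ynwpz lzvgb giag rao elxs ivxl fhwv ffzyf
Hunk 4: at line 2 remove [nnsot,fknyw,krt] add [rfje] -> 12 lines: vpemn lrr rfje qfuj ynwpz lzvgb giag rao elxs ivxl fhwv ffzyf
Hunk 5: at line 6 remove [giag,rao,elxs] add [qkp,tqyb] -> 11 lines: vpemn lrr rfje qfuj ynwpz lzvgb qkp tqyb ivxl fhwv ffzyf
Hunk 6: at line 1 remove [lrr,rfje,qfuj] add [vrsvu] -> 9 lines: vpemn vrsvu ynwpz lzvgb qkp tqyb ivxl fhwv ffzyf
Final line 2: vrsvu

Answer: vrsvu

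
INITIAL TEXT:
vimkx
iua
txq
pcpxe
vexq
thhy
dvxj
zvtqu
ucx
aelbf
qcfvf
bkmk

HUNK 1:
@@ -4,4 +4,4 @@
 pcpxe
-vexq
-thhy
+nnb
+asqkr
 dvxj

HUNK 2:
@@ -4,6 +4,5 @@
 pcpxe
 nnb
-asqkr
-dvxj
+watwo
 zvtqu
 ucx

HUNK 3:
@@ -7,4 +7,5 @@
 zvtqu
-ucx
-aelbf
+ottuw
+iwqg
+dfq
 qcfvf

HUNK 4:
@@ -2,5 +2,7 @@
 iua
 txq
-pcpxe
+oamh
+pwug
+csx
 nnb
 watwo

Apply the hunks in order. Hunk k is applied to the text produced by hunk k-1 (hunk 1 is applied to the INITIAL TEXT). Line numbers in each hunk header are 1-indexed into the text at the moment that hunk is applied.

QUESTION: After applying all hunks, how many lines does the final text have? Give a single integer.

Answer: 14

Derivation:
Hunk 1: at line 4 remove [vexq,thhy] add [nnb,asqkr] -> 12 lines: vimkx iua txq pcpxe nnb asqkr dvxj zvtqu ucx aelbf qcfvf bkmk
Hunk 2: at line 4 remove [asqkr,dvxj] add [watwo] -> 11 lines: vimkx iua txq pcpxe nnb watwo zvtqu ucx aelbf qcfvf bkmk
Hunk 3: at line 7 remove [ucx,aelbf] add [ottuw,iwqg,dfq] -> 12 lines: vimkx iua txq pcpxe nnb watwo zvtqu ottuw iwqg dfq qcfvf bkmk
Hunk 4: at line 2 remove [pcpxe] add [oamh,pwug,csx] -> 14 lines: vimkx iua txq oamh pwug csx nnb watwo zvtqu ottuw iwqg dfq qcfvf bkmk
Final line count: 14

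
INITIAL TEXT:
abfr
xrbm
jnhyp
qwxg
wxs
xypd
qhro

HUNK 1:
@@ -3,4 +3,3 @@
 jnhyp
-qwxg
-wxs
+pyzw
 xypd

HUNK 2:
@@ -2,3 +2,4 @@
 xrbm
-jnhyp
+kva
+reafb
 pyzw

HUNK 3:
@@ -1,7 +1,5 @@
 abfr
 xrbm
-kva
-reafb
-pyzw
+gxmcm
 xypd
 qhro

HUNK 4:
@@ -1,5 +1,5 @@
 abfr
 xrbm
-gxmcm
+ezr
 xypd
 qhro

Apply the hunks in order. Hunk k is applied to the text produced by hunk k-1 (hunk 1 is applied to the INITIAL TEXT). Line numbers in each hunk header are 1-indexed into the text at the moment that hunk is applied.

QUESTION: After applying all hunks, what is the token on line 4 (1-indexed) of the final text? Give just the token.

Hunk 1: at line 3 remove [qwxg,wxs] add [pyzw] -> 6 lines: abfr xrbm jnhyp pyzw xypd qhro
Hunk 2: at line 2 remove [jnhyp] add [kva,reafb] -> 7 lines: abfr xrbm kva reafb pyzw xypd qhro
Hunk 3: at line 1 remove [kva,reafb,pyzw] add [gxmcm] -> 5 lines: abfr xrbm gxmcm xypd qhro
Hunk 4: at line 1 remove [gxmcm] add [ezr] -> 5 lines: abfr xrbm ezr xypd qhro
Final line 4: xypd

Answer: xypd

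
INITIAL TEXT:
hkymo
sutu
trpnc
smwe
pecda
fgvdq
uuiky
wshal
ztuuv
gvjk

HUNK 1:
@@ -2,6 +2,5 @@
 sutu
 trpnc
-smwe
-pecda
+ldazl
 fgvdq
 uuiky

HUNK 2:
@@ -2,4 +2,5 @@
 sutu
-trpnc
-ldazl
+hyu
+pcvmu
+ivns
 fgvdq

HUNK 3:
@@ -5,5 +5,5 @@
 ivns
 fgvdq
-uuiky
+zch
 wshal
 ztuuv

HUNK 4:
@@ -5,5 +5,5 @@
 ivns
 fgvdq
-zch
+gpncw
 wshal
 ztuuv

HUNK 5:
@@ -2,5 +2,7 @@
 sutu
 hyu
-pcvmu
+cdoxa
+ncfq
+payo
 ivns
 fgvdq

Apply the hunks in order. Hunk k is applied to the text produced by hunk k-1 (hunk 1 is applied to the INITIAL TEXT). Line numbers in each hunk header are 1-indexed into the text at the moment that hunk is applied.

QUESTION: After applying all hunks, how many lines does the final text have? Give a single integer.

Hunk 1: at line 2 remove [smwe,pecda] add [ldazl] -> 9 lines: hkymo sutu trpnc ldazl fgvdq uuiky wshal ztuuv gvjk
Hunk 2: at line 2 remove [trpnc,ldazl] add [hyu,pcvmu,ivns] -> 10 lines: hkymo sutu hyu pcvmu ivns fgvdq uuiky wshal ztuuv gvjk
Hunk 3: at line 5 remove [uuiky] add [zch] -> 10 lines: hkymo sutu hyu pcvmu ivns fgvdq zch wshal ztuuv gvjk
Hunk 4: at line 5 remove [zch] add [gpncw] -> 10 lines: hkymo sutu hyu pcvmu ivns fgvdq gpncw wshal ztuuv gvjk
Hunk 5: at line 2 remove [pcvmu] add [cdoxa,ncfq,payo] -> 12 lines: hkymo sutu hyu cdoxa ncfq payo ivns fgvdq gpncw wshal ztuuv gvjk
Final line count: 12

Answer: 12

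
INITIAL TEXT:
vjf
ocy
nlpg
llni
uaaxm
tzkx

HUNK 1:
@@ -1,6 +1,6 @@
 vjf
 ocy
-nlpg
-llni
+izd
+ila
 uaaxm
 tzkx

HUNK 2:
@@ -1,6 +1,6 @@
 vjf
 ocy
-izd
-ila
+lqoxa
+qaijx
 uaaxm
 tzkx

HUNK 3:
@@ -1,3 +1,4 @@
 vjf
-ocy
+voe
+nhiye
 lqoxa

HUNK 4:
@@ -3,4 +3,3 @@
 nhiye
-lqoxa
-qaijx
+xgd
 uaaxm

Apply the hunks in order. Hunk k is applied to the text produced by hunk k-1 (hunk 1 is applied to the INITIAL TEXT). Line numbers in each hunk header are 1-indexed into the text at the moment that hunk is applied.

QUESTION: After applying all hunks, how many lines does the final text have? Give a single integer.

Hunk 1: at line 1 remove [nlpg,llni] add [izd,ila] -> 6 lines: vjf ocy izd ila uaaxm tzkx
Hunk 2: at line 1 remove [izd,ila] add [lqoxa,qaijx] -> 6 lines: vjf ocy lqoxa qaijx uaaxm tzkx
Hunk 3: at line 1 remove [ocy] add [voe,nhiye] -> 7 lines: vjf voe nhiye lqoxa qaijx uaaxm tzkx
Hunk 4: at line 3 remove [lqoxa,qaijx] add [xgd] -> 6 lines: vjf voe nhiye xgd uaaxm tzkx
Final line count: 6

Answer: 6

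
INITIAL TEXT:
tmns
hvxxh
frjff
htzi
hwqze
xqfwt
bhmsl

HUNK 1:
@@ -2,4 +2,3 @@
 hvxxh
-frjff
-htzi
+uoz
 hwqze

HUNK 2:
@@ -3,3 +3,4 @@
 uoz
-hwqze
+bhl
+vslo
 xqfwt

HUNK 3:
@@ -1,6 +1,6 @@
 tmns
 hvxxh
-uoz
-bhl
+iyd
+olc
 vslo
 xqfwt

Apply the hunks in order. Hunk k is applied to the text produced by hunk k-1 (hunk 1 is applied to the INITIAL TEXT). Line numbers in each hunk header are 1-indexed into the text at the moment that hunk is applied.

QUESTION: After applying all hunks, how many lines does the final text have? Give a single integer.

Answer: 7

Derivation:
Hunk 1: at line 2 remove [frjff,htzi] add [uoz] -> 6 lines: tmns hvxxh uoz hwqze xqfwt bhmsl
Hunk 2: at line 3 remove [hwqze] add [bhl,vslo] -> 7 lines: tmns hvxxh uoz bhl vslo xqfwt bhmsl
Hunk 3: at line 1 remove [uoz,bhl] add [iyd,olc] -> 7 lines: tmns hvxxh iyd olc vslo xqfwt bhmsl
Final line count: 7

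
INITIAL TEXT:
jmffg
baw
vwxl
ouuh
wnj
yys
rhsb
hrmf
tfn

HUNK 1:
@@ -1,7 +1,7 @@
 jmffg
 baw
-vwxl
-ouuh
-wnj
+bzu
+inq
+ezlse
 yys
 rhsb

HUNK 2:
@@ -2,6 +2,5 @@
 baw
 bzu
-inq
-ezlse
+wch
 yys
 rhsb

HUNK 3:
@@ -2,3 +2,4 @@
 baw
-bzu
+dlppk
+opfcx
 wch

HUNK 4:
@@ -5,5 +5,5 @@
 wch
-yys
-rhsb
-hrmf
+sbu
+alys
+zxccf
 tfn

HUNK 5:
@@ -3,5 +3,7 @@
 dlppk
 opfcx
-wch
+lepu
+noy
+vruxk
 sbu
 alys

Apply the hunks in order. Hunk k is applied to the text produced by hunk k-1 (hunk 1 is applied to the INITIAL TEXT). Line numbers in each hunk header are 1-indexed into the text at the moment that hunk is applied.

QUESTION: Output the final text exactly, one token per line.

Hunk 1: at line 1 remove [vwxl,ouuh,wnj] add [bzu,inq,ezlse] -> 9 lines: jmffg baw bzu inq ezlse yys rhsb hrmf tfn
Hunk 2: at line 2 remove [inq,ezlse] add [wch] -> 8 lines: jmffg baw bzu wch yys rhsb hrmf tfn
Hunk 3: at line 2 remove [bzu] add [dlppk,opfcx] -> 9 lines: jmffg baw dlppk opfcx wch yys rhsb hrmf tfn
Hunk 4: at line 5 remove [yys,rhsb,hrmf] add [sbu,alys,zxccf] -> 9 lines: jmffg baw dlppk opfcx wch sbu alys zxccf tfn
Hunk 5: at line 3 remove [wch] add [lepu,noy,vruxk] -> 11 lines: jmffg baw dlppk opfcx lepu noy vruxk sbu alys zxccf tfn

Answer: jmffg
baw
dlppk
opfcx
lepu
noy
vruxk
sbu
alys
zxccf
tfn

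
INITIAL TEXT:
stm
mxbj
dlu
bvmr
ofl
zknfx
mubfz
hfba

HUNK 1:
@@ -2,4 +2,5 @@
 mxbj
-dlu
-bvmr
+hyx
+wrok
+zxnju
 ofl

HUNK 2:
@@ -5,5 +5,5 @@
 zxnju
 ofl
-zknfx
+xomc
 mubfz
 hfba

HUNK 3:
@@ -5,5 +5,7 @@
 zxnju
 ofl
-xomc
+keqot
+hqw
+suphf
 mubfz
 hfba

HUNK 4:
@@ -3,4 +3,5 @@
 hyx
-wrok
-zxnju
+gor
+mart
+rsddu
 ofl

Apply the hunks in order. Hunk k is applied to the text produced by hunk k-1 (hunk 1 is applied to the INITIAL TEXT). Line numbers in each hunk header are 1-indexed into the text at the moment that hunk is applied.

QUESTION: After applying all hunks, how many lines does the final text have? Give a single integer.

Answer: 12

Derivation:
Hunk 1: at line 2 remove [dlu,bvmr] add [hyx,wrok,zxnju] -> 9 lines: stm mxbj hyx wrok zxnju ofl zknfx mubfz hfba
Hunk 2: at line 5 remove [zknfx] add [xomc] -> 9 lines: stm mxbj hyx wrok zxnju ofl xomc mubfz hfba
Hunk 3: at line 5 remove [xomc] add [keqot,hqw,suphf] -> 11 lines: stm mxbj hyx wrok zxnju ofl keqot hqw suphf mubfz hfba
Hunk 4: at line 3 remove [wrok,zxnju] add [gor,mart,rsddu] -> 12 lines: stm mxbj hyx gor mart rsddu ofl keqot hqw suphf mubfz hfba
Final line count: 12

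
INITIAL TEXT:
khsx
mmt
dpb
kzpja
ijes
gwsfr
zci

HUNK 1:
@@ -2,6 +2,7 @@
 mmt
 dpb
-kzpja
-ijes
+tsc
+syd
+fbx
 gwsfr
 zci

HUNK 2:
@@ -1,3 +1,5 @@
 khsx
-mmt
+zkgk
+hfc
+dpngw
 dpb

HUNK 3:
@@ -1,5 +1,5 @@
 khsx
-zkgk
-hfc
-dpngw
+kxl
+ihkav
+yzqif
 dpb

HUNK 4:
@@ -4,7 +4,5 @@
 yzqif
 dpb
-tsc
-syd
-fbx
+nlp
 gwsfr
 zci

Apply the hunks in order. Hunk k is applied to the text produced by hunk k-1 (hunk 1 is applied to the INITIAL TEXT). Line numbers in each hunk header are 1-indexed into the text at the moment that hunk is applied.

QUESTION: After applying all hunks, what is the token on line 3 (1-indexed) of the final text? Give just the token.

Hunk 1: at line 2 remove [kzpja,ijes] add [tsc,syd,fbx] -> 8 lines: khsx mmt dpb tsc syd fbx gwsfr zci
Hunk 2: at line 1 remove [mmt] add [zkgk,hfc,dpngw] -> 10 lines: khsx zkgk hfc dpngw dpb tsc syd fbx gwsfr zci
Hunk 3: at line 1 remove [zkgk,hfc,dpngw] add [kxl,ihkav,yzqif] -> 10 lines: khsx kxl ihkav yzqif dpb tsc syd fbx gwsfr zci
Hunk 4: at line 4 remove [tsc,syd,fbx] add [nlp] -> 8 lines: khsx kxl ihkav yzqif dpb nlp gwsfr zci
Final line 3: ihkav

Answer: ihkav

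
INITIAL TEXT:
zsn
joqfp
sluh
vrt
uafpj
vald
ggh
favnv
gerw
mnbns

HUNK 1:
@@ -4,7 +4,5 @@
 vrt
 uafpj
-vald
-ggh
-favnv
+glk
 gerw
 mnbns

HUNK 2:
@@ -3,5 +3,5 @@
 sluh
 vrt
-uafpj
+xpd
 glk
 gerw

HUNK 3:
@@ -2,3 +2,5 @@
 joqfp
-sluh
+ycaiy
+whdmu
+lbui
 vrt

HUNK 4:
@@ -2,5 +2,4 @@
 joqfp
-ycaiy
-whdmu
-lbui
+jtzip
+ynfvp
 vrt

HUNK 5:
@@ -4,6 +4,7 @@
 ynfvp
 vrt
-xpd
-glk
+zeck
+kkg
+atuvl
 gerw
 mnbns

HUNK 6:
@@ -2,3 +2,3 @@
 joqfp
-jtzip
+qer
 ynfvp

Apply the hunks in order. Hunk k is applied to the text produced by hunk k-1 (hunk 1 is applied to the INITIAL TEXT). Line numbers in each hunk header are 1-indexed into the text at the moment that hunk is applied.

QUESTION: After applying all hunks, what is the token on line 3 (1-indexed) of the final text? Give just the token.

Hunk 1: at line 4 remove [vald,ggh,favnv] add [glk] -> 8 lines: zsn joqfp sluh vrt uafpj glk gerw mnbns
Hunk 2: at line 3 remove [uafpj] add [xpd] -> 8 lines: zsn joqfp sluh vrt xpd glk gerw mnbns
Hunk 3: at line 2 remove [sluh] add [ycaiy,whdmu,lbui] -> 10 lines: zsn joqfp ycaiy whdmu lbui vrt xpd glk gerw mnbns
Hunk 4: at line 2 remove [ycaiy,whdmu,lbui] add [jtzip,ynfvp] -> 9 lines: zsn joqfp jtzip ynfvp vrt xpd glk gerw mnbns
Hunk 5: at line 4 remove [xpd,glk] add [zeck,kkg,atuvl] -> 10 lines: zsn joqfp jtzip ynfvp vrt zeck kkg atuvl gerw mnbns
Hunk 6: at line 2 remove [jtzip] add [qer] -> 10 lines: zsn joqfp qer ynfvp vrt zeck kkg atuvl gerw mnbns
Final line 3: qer

Answer: qer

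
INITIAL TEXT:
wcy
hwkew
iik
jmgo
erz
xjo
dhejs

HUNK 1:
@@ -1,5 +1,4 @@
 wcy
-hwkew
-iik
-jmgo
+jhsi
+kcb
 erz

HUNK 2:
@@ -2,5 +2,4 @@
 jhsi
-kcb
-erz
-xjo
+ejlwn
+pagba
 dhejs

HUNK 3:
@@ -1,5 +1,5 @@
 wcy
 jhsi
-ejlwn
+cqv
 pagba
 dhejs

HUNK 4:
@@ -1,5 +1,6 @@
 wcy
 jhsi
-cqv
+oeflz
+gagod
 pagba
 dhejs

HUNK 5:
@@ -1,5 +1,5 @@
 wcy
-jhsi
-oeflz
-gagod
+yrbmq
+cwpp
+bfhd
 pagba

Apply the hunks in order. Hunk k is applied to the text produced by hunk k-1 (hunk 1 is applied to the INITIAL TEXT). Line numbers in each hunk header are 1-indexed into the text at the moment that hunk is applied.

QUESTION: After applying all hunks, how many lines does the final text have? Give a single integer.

Hunk 1: at line 1 remove [hwkew,iik,jmgo] add [jhsi,kcb] -> 6 lines: wcy jhsi kcb erz xjo dhejs
Hunk 2: at line 2 remove [kcb,erz,xjo] add [ejlwn,pagba] -> 5 lines: wcy jhsi ejlwn pagba dhejs
Hunk 3: at line 1 remove [ejlwn] add [cqv] -> 5 lines: wcy jhsi cqv pagba dhejs
Hunk 4: at line 1 remove [cqv] add [oeflz,gagod] -> 6 lines: wcy jhsi oeflz gagod pagba dhejs
Hunk 5: at line 1 remove [jhsi,oeflz,gagod] add [yrbmq,cwpp,bfhd] -> 6 lines: wcy yrbmq cwpp bfhd pagba dhejs
Final line count: 6

Answer: 6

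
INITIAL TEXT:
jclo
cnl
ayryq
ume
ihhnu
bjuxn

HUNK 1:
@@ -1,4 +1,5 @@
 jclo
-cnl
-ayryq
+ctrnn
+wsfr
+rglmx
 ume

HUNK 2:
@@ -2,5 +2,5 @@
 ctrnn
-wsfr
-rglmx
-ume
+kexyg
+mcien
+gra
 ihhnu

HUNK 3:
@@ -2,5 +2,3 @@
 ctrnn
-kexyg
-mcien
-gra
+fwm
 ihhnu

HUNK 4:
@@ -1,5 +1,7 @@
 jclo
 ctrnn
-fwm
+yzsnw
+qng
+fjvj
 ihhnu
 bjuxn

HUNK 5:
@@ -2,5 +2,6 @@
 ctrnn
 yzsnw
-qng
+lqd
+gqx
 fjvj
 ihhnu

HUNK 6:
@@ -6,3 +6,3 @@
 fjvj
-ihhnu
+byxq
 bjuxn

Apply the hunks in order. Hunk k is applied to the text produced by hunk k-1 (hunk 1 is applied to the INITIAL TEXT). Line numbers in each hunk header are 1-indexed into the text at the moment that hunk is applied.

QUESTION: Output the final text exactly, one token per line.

Hunk 1: at line 1 remove [cnl,ayryq] add [ctrnn,wsfr,rglmx] -> 7 lines: jclo ctrnn wsfr rglmx ume ihhnu bjuxn
Hunk 2: at line 2 remove [wsfr,rglmx,ume] add [kexyg,mcien,gra] -> 7 lines: jclo ctrnn kexyg mcien gra ihhnu bjuxn
Hunk 3: at line 2 remove [kexyg,mcien,gra] add [fwm] -> 5 lines: jclo ctrnn fwm ihhnu bjuxn
Hunk 4: at line 1 remove [fwm] add [yzsnw,qng,fjvj] -> 7 lines: jclo ctrnn yzsnw qng fjvj ihhnu bjuxn
Hunk 5: at line 2 remove [qng] add [lqd,gqx] -> 8 lines: jclo ctrnn yzsnw lqd gqx fjvj ihhnu bjuxn
Hunk 6: at line 6 remove [ihhnu] add [byxq] -> 8 lines: jclo ctrnn yzsnw lqd gqx fjvj byxq bjuxn

Answer: jclo
ctrnn
yzsnw
lqd
gqx
fjvj
byxq
bjuxn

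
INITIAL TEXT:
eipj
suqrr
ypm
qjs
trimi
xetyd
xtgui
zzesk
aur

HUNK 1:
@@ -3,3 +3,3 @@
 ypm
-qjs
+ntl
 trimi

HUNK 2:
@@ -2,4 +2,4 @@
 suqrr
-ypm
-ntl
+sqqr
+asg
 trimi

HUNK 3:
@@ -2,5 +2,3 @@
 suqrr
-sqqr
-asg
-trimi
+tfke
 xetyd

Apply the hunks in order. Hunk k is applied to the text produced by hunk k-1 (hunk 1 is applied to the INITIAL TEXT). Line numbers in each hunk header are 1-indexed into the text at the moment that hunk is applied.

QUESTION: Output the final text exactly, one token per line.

Hunk 1: at line 3 remove [qjs] add [ntl] -> 9 lines: eipj suqrr ypm ntl trimi xetyd xtgui zzesk aur
Hunk 2: at line 2 remove [ypm,ntl] add [sqqr,asg] -> 9 lines: eipj suqrr sqqr asg trimi xetyd xtgui zzesk aur
Hunk 3: at line 2 remove [sqqr,asg,trimi] add [tfke] -> 7 lines: eipj suqrr tfke xetyd xtgui zzesk aur

Answer: eipj
suqrr
tfke
xetyd
xtgui
zzesk
aur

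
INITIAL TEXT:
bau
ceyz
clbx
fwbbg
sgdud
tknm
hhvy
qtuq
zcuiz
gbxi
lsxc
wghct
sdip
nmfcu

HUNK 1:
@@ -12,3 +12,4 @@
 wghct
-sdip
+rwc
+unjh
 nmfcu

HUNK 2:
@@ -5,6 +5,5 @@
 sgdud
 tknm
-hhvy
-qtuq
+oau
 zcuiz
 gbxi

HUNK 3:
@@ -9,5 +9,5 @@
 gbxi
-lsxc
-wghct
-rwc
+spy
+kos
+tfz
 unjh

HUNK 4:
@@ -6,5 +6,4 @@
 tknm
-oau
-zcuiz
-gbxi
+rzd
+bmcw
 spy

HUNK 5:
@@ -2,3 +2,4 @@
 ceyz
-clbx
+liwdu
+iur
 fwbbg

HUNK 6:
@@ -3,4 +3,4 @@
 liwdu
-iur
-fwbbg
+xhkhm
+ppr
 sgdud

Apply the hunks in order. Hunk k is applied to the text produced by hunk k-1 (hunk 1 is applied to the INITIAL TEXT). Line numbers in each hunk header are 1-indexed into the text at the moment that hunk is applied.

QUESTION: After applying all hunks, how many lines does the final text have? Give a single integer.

Hunk 1: at line 12 remove [sdip] add [rwc,unjh] -> 15 lines: bau ceyz clbx fwbbg sgdud tknm hhvy qtuq zcuiz gbxi lsxc wghct rwc unjh nmfcu
Hunk 2: at line 5 remove [hhvy,qtuq] add [oau] -> 14 lines: bau ceyz clbx fwbbg sgdud tknm oau zcuiz gbxi lsxc wghct rwc unjh nmfcu
Hunk 3: at line 9 remove [lsxc,wghct,rwc] add [spy,kos,tfz] -> 14 lines: bau ceyz clbx fwbbg sgdud tknm oau zcuiz gbxi spy kos tfz unjh nmfcu
Hunk 4: at line 6 remove [oau,zcuiz,gbxi] add [rzd,bmcw] -> 13 lines: bau ceyz clbx fwbbg sgdud tknm rzd bmcw spy kos tfz unjh nmfcu
Hunk 5: at line 2 remove [clbx] add [liwdu,iur] -> 14 lines: bau ceyz liwdu iur fwbbg sgdud tknm rzd bmcw spy kos tfz unjh nmfcu
Hunk 6: at line 3 remove [iur,fwbbg] add [xhkhm,ppr] -> 14 lines: bau ceyz liwdu xhkhm ppr sgdud tknm rzd bmcw spy kos tfz unjh nmfcu
Final line count: 14

Answer: 14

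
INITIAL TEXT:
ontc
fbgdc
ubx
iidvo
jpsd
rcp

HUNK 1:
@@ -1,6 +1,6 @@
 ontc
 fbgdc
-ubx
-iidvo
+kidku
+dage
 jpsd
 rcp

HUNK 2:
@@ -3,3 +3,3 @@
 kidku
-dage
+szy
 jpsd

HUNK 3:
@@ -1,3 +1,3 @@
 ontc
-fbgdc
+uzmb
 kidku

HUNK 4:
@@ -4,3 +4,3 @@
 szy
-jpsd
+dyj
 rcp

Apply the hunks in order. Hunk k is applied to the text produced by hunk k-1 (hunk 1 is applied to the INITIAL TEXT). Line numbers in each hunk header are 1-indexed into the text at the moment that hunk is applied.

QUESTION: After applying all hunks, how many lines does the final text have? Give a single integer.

Hunk 1: at line 1 remove [ubx,iidvo] add [kidku,dage] -> 6 lines: ontc fbgdc kidku dage jpsd rcp
Hunk 2: at line 3 remove [dage] add [szy] -> 6 lines: ontc fbgdc kidku szy jpsd rcp
Hunk 3: at line 1 remove [fbgdc] add [uzmb] -> 6 lines: ontc uzmb kidku szy jpsd rcp
Hunk 4: at line 4 remove [jpsd] add [dyj] -> 6 lines: ontc uzmb kidku szy dyj rcp
Final line count: 6

Answer: 6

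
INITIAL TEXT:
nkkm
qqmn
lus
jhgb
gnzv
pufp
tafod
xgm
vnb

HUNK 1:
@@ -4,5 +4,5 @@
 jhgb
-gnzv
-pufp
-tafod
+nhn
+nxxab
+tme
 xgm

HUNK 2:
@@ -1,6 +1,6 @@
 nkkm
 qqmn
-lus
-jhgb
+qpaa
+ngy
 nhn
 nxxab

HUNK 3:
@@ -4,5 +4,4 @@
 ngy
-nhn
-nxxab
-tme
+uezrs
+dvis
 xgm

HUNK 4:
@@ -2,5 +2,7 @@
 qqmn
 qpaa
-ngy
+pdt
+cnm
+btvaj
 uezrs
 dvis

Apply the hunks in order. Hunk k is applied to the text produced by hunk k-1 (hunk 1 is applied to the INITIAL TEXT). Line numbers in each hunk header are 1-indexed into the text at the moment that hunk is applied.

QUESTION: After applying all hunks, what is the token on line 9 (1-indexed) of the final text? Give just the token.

Hunk 1: at line 4 remove [gnzv,pufp,tafod] add [nhn,nxxab,tme] -> 9 lines: nkkm qqmn lus jhgb nhn nxxab tme xgm vnb
Hunk 2: at line 1 remove [lus,jhgb] add [qpaa,ngy] -> 9 lines: nkkm qqmn qpaa ngy nhn nxxab tme xgm vnb
Hunk 3: at line 4 remove [nhn,nxxab,tme] add [uezrs,dvis] -> 8 lines: nkkm qqmn qpaa ngy uezrs dvis xgm vnb
Hunk 4: at line 2 remove [ngy] add [pdt,cnm,btvaj] -> 10 lines: nkkm qqmn qpaa pdt cnm btvaj uezrs dvis xgm vnb
Final line 9: xgm

Answer: xgm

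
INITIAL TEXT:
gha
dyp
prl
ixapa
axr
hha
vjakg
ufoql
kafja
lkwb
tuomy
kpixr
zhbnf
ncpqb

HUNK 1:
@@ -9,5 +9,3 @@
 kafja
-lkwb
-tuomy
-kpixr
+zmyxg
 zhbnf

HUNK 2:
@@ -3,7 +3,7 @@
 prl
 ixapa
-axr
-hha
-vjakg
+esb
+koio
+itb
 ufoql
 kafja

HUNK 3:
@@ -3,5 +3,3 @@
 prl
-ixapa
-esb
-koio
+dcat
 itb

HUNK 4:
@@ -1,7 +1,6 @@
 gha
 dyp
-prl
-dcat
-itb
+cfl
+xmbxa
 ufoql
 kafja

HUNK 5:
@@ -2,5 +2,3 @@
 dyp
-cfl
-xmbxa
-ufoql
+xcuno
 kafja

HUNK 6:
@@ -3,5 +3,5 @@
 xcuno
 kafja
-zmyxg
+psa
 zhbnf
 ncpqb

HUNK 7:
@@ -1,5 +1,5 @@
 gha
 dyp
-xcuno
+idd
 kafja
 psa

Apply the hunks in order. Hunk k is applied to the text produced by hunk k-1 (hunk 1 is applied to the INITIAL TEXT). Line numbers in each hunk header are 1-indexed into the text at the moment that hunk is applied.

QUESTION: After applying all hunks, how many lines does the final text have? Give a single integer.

Answer: 7

Derivation:
Hunk 1: at line 9 remove [lkwb,tuomy,kpixr] add [zmyxg] -> 12 lines: gha dyp prl ixapa axr hha vjakg ufoql kafja zmyxg zhbnf ncpqb
Hunk 2: at line 3 remove [axr,hha,vjakg] add [esb,koio,itb] -> 12 lines: gha dyp prl ixapa esb koio itb ufoql kafja zmyxg zhbnf ncpqb
Hunk 3: at line 3 remove [ixapa,esb,koio] add [dcat] -> 10 lines: gha dyp prl dcat itb ufoql kafja zmyxg zhbnf ncpqb
Hunk 4: at line 1 remove [prl,dcat,itb] add [cfl,xmbxa] -> 9 lines: gha dyp cfl xmbxa ufoql kafja zmyxg zhbnf ncpqb
Hunk 5: at line 2 remove [cfl,xmbxa,ufoql] add [xcuno] -> 7 lines: gha dyp xcuno kafja zmyxg zhbnf ncpqb
Hunk 6: at line 3 remove [zmyxg] add [psa] -> 7 lines: gha dyp xcuno kafja psa zhbnf ncpqb
Hunk 7: at line 1 remove [xcuno] add [idd] -> 7 lines: gha dyp idd kafja psa zhbnf ncpqb
Final line count: 7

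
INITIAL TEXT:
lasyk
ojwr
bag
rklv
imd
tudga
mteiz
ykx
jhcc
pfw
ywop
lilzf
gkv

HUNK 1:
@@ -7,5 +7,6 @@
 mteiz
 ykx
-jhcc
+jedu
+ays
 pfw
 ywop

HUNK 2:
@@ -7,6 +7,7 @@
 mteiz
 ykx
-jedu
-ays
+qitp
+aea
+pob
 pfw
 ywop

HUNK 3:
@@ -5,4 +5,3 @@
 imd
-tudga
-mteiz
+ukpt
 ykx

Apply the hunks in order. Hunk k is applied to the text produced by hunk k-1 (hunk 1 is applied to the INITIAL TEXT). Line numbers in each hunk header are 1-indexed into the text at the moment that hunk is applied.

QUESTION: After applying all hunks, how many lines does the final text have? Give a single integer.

Hunk 1: at line 7 remove [jhcc] add [jedu,ays] -> 14 lines: lasyk ojwr bag rklv imd tudga mteiz ykx jedu ays pfw ywop lilzf gkv
Hunk 2: at line 7 remove [jedu,ays] add [qitp,aea,pob] -> 15 lines: lasyk ojwr bag rklv imd tudga mteiz ykx qitp aea pob pfw ywop lilzf gkv
Hunk 3: at line 5 remove [tudga,mteiz] add [ukpt] -> 14 lines: lasyk ojwr bag rklv imd ukpt ykx qitp aea pob pfw ywop lilzf gkv
Final line count: 14

Answer: 14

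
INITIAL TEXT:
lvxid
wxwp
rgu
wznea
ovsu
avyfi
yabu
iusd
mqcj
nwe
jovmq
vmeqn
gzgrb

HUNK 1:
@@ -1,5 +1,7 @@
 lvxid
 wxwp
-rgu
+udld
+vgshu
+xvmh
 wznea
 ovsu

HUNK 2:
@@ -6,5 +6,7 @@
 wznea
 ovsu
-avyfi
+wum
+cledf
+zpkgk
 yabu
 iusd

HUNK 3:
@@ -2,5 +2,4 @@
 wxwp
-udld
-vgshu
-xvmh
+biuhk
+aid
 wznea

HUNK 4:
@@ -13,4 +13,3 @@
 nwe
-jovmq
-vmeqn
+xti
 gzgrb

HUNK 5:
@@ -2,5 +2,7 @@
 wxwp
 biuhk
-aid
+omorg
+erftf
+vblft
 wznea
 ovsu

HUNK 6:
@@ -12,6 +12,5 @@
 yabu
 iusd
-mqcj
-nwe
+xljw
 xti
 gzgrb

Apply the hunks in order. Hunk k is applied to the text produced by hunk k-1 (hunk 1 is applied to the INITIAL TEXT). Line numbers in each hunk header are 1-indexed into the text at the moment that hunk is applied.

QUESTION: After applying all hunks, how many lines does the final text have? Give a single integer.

Answer: 16

Derivation:
Hunk 1: at line 1 remove [rgu] add [udld,vgshu,xvmh] -> 15 lines: lvxid wxwp udld vgshu xvmh wznea ovsu avyfi yabu iusd mqcj nwe jovmq vmeqn gzgrb
Hunk 2: at line 6 remove [avyfi] add [wum,cledf,zpkgk] -> 17 lines: lvxid wxwp udld vgshu xvmh wznea ovsu wum cledf zpkgk yabu iusd mqcj nwe jovmq vmeqn gzgrb
Hunk 3: at line 2 remove [udld,vgshu,xvmh] add [biuhk,aid] -> 16 lines: lvxid wxwp biuhk aid wznea ovsu wum cledf zpkgk yabu iusd mqcj nwe jovmq vmeqn gzgrb
Hunk 4: at line 13 remove [jovmq,vmeqn] add [xti] -> 15 lines: lvxid wxwp biuhk aid wznea ovsu wum cledf zpkgk yabu iusd mqcj nwe xti gzgrb
Hunk 5: at line 2 remove [aid] add [omorg,erftf,vblft] -> 17 lines: lvxid wxwp biuhk omorg erftf vblft wznea ovsu wum cledf zpkgk yabu iusd mqcj nwe xti gzgrb
Hunk 6: at line 12 remove [mqcj,nwe] add [xljw] -> 16 lines: lvxid wxwp biuhk omorg erftf vblft wznea ovsu wum cledf zpkgk yabu iusd xljw xti gzgrb
Final line count: 16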